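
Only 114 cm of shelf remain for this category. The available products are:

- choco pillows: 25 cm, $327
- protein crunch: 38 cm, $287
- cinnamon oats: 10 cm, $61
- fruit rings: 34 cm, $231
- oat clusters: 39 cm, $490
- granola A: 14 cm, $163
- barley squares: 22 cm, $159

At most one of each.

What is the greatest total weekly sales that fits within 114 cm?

1211

By weekly sales per cm: choco pillows 13.08, oat clusters 12.56, granola A 11.64, protein crunch 7.55 lead.
Filling by ratio: choco pillows + cinnamon oats + oat clusters + granola A + barley squares for 1200, with 4 cm left unused.
The 32 cm tied up in cinnamon oats and barley squares is better spent on fruit rings — total rises to 1211 (112 cm).
That's the maximum — no swap from here does better than 1211.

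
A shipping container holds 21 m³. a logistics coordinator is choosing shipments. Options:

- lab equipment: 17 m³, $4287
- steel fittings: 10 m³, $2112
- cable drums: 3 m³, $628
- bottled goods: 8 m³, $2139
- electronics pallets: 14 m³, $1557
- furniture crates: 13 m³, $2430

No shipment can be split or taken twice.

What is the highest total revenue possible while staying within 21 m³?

A density-first pass picks steel fittings + cable drums + bottled goods — 4879 at 21 m³.
The 18 m³ tied up in steel fittings and bottled goods is better spent on lab equipment — total rises to 4915 (20 m³).

4915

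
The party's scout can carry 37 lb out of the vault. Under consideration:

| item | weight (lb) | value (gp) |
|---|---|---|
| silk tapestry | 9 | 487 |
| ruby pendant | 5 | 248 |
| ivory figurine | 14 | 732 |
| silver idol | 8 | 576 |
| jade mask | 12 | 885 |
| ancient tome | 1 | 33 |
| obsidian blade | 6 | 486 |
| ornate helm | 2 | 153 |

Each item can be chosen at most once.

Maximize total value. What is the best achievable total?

2587

Silk tapestry + silver idol + jade mask + obsidian blade + ornate helm uses 37 of the 37 lb and totals 2587.
The closest alternative, silk tapestry + silver idol + jade mask + ancient tome + obsidian blade, reaches only 2467.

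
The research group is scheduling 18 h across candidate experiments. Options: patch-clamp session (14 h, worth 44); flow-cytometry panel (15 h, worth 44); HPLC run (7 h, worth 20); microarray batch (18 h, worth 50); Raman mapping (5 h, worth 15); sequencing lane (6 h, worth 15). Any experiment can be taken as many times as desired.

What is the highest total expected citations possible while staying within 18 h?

50

Taking the top-ratio experiments first gives patch-clamp session for 44 (14 h).
The 14 h tied up in patch-clamp session is better spent on HPLC run + 2×Raman mapping — total rises to 50 (17 h).
No other feasible combination exceeds 50.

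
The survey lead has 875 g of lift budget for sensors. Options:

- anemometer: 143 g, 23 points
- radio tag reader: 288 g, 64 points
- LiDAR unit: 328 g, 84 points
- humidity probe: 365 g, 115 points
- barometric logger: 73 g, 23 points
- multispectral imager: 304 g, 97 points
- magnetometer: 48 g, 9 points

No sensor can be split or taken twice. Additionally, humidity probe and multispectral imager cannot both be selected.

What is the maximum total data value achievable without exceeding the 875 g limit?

231

By data value per g: multispectral imager 0.32, humidity probe 0.32, barometric logger 0.32, LiDAR unit 0.26 lead.
Best packing: LiDAR unit + humidity probe + barometric logger + magnetometer — 814 g, 231 total.
Every other selection either busts 875 g or breaks a pairing rule or fails to beat 231.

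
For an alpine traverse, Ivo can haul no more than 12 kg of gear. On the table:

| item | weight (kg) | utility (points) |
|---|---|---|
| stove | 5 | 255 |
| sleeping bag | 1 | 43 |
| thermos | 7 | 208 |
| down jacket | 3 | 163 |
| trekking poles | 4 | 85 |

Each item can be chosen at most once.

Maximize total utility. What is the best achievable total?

503

Greedy by ratio would take stove + sleeping bag + down jacket: 9 kg used, total 461.
Replace sleeping bag with trekking poles: the trade gains 42 net, giving 503 at 12 kg.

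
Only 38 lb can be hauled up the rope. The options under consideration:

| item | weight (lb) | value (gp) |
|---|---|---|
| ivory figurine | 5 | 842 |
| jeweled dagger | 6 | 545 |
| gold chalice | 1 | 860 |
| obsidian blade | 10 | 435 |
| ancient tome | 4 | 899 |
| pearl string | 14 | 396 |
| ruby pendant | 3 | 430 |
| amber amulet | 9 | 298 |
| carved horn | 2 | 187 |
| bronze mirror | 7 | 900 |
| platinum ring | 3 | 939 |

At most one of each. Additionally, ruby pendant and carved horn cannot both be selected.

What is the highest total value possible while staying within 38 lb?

Ivory figurine + jeweled dagger + gold chalice + ancient tome + ruby pendant + amber amulet + bronze mirror + platinum ring uses 38 of the 38 lb and totals 5713.
Every other selection either busts 38 lb or breaks a pairing rule or fails to beat 5713.

5713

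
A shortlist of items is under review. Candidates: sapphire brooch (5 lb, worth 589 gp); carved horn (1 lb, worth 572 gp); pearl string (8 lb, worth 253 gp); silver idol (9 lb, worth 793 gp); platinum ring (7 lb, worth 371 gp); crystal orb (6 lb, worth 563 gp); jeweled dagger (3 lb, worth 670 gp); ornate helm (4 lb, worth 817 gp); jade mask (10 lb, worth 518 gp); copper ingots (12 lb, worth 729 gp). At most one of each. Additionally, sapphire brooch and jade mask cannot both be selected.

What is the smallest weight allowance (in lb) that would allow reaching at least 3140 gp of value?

Look for the lowest-weight combination reaching 3140.
sapphire brooch + carved horn + crystal orb + jeweled dagger + ornate helm: 3211 value at 19 lb.
No combination under 19 lb hits 3140.

19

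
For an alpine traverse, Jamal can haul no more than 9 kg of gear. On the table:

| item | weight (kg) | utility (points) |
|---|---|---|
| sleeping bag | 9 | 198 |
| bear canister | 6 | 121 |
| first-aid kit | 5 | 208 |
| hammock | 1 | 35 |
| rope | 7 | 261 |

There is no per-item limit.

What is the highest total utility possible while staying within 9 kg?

Ranking by ratio (utility/kg): first-aid kit 41.60, rope 37.29, hammock 35.00, sleeping bag 22.00.
The ratio ordering already packs tightly: first-aid kit + 4×hammock, 9 kg, 348.
That's the maximum — no swap from here does better than 348.

348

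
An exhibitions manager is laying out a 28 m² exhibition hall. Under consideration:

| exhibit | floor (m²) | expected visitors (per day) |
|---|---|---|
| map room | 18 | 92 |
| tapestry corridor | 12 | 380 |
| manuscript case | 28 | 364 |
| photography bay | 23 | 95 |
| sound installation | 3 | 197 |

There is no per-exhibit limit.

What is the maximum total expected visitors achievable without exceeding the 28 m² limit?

1773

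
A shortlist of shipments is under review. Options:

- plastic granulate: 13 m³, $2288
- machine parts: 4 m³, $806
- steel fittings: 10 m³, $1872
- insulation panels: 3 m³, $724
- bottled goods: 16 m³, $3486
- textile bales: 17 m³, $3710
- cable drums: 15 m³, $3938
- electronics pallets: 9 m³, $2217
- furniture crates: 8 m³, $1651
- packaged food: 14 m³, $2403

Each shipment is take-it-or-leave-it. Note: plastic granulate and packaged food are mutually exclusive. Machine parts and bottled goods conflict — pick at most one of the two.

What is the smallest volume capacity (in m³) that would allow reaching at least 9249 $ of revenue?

39

Need the lightest bundle worth ≥ 9249.
Taking machine parts + insulation panels + cable drums + electronics pallets + furniture crates gives 9336 (≥ 9249) for 39 m³.
No combination under 39 m³ hits 9249.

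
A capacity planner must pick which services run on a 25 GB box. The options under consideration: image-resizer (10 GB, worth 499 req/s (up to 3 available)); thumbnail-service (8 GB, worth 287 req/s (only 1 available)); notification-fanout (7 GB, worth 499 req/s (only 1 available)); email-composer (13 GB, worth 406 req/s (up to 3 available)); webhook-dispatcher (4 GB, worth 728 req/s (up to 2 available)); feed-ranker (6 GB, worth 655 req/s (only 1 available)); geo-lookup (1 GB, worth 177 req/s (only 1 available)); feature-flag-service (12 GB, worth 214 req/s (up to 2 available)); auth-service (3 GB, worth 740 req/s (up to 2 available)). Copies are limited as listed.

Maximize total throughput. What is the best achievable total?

3768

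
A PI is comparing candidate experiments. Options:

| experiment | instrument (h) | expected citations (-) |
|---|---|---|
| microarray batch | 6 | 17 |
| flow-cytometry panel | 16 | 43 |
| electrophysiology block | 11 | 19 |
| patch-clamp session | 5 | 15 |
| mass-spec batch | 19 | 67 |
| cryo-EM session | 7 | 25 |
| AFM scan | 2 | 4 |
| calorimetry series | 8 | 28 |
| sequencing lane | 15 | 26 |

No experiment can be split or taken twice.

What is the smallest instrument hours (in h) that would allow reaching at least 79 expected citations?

Look for the lowest-instrument combination reaching 79.
Taking patch-clamp session + mass-spec batch gives 82 (≥ 79) for 24 h.
Below 24 h the best achievable stays under 79.

24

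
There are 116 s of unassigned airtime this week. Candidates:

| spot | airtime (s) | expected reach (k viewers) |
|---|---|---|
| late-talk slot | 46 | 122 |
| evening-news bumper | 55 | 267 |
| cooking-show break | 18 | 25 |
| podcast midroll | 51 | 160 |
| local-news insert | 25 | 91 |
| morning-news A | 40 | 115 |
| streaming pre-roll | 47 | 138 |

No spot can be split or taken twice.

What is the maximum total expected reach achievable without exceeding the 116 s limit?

427

The ratio heuristic lands on evening-news bumper + cooking-show break + local-news insert (383) but leaves 18 s idle.
Dropping cooking-show break and local-news insert frees 43 s; slotting in podcast midroll (51 s) lifts the total to 427 at 106 s.
Runner-up evening-news bumper + cooking-show break + morning-news A tops out at 407.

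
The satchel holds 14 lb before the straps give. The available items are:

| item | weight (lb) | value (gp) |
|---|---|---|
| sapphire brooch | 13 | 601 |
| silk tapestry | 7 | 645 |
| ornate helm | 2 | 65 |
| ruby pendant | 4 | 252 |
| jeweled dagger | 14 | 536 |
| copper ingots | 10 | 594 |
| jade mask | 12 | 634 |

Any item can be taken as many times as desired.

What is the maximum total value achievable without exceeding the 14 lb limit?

The ratio ordering already packs tightly: 2×silk tapestry, 14 lb, 1290.
Every other selection either busts 14 lb or fails to beat 1290.

1290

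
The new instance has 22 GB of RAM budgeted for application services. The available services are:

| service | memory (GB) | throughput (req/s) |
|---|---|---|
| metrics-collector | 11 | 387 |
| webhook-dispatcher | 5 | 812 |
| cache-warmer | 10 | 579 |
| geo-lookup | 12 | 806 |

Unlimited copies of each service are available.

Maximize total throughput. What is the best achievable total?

Best packing: 4×webhook-dispatcher — 20 GB, 3248 total.

3248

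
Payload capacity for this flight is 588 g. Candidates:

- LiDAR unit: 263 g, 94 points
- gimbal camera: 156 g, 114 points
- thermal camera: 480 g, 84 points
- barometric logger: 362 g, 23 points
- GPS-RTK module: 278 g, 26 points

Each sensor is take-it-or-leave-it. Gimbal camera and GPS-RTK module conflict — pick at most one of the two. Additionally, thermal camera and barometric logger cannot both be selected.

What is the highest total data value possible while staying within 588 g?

208

By data value per g: gimbal camera 0.73, LiDAR unit 0.36, thermal camera 0.17 lead.
Best packing: LiDAR unit + gimbal camera — 419 g, 208 total.
Next best is gimbal camera + barometric logger at 137 (518 g) — short by 71.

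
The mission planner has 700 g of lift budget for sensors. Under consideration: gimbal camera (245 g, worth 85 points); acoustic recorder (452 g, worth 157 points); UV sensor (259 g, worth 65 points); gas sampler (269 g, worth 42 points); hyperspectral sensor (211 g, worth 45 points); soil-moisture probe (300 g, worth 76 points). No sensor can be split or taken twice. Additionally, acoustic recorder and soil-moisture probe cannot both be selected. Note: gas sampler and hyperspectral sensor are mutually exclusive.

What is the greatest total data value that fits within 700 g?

242

Best packing: gimbal camera + acoustic recorder — 697 g, 242 total.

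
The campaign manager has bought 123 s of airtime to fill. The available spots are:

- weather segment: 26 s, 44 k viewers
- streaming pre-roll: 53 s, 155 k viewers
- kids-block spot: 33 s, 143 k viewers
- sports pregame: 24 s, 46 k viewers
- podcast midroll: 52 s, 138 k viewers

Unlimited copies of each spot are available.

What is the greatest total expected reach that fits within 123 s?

The ratio ordering already packs tightly: 3×kids-block spot + sports pregame, 123 s, 475.

475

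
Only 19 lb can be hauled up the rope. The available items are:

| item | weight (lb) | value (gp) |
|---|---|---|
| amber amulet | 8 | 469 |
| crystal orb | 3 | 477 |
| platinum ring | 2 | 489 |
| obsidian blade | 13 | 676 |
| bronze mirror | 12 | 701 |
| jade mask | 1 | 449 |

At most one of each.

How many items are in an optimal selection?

4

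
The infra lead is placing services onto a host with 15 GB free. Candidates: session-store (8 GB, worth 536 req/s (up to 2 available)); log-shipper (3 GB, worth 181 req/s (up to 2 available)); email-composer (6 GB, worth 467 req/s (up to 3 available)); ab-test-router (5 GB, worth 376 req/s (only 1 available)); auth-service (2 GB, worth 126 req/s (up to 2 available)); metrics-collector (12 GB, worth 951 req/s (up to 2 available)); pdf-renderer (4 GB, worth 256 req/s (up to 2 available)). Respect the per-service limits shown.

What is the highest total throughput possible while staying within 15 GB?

The ratio heuristic lands on auth-service + metrics-collector (1077) but leaves 1 GB idle.
Dropping auth-service frees 2 GB; slotting in log-shipper (3 GB) lifts the total to 1132 at 15 GB.

1132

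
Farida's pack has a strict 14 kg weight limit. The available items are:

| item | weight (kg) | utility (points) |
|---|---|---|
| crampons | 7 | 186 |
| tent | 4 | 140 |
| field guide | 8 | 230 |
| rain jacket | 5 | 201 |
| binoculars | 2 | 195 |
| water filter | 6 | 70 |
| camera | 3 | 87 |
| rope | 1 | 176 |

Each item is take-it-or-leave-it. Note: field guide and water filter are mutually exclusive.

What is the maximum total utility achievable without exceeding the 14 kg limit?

712

By utility per kg: rope 176.00, binoculars 97.50, rain jacket 40.20, tent 35.00 lead.
The ratio ordering already packs tightly: tent + rain jacket + binoculars + rope, 12 kg, 712.
An exhaustive check of the 256 subsets confirms 712.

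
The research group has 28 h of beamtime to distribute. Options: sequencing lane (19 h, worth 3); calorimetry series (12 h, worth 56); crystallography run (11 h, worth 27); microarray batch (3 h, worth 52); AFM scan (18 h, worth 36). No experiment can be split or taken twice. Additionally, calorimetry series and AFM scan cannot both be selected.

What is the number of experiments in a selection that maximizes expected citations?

3

Optimal total is 135.
calorimetry series + crystallography run + microarray batch hits 135 at 26 h.
Any selection reaching 135 contains exactly 3 experiments.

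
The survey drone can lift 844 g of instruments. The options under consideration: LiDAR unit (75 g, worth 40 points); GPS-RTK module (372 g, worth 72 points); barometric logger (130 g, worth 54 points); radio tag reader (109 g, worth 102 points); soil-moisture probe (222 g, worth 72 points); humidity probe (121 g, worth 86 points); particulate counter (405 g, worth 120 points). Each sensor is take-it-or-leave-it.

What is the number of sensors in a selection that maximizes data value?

5

Best achievable data value is 402.
LiDAR unit + barometric logger + radio tag reader + humidity probe + particulate counter hits 402 at 840 g.
Any selection reaching 402 contains exactly 5 sensors.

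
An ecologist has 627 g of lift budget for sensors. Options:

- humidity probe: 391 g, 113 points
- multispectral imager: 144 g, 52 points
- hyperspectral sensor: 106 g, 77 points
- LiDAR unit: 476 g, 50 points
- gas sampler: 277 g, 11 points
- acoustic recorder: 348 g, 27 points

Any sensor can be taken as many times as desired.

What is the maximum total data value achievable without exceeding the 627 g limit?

By data value per g: hyperspectral sensor 0.73, multispectral imager 0.36, humidity probe 0.29, LiDAR unit 0.11 lead.
The ratio ordering already packs tightly: 5×hyperspectral sensor, 530 g, 385.
That's the maximum — no swap from here does better than 385.

385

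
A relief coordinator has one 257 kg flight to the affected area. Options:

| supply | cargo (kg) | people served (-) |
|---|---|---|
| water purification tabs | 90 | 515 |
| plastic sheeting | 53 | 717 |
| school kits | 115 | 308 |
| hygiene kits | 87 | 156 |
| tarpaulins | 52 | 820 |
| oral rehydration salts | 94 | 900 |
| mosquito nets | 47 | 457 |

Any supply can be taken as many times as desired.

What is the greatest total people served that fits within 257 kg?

3737

Taking 4×tarpaulins + mosquito nets: 255 kg used, 3737 in people served.
Every other selection either busts 257 kg or fails to beat 3737.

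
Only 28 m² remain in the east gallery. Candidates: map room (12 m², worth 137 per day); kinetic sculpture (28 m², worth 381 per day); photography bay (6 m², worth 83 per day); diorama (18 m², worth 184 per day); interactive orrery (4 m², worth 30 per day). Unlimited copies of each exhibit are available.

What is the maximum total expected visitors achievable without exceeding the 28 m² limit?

Ranking by ratio (expected visitors/m²): photography bay 13.83, kinetic sculpture 13.61, map room 11.42.
Greedy by ratio would take 4×photography bay + interactive orrery: 28 m² used, total 362.
Replace 4×photography bay and interactive orrery with kinetic sculpture: the trade gains 19 net, giving 381 at 28 m².

381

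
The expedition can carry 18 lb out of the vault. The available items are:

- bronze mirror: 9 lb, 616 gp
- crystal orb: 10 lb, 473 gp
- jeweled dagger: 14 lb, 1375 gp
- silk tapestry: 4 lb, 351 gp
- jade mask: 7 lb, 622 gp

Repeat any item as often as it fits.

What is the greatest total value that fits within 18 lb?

1726

Ranking by ratio (value/lb): jeweled dagger 98.21, jade mask 88.86, silk tapestry 87.75, bronze mirror 68.44.
Jeweled dagger + silk tapestry uses 18 of the 18 lb and totals 1726.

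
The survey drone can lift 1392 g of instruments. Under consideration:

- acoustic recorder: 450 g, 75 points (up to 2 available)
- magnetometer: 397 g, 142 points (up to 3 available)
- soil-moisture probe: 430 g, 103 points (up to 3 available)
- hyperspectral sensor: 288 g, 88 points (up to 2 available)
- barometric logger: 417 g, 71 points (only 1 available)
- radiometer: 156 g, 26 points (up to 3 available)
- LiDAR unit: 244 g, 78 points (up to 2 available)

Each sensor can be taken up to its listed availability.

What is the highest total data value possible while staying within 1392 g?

A density-first pass picks 3×magnetometer + radiometer — 452 at 1347 g.
Dropping magnetometer and radiometer frees 553 g; slotting in 2×hyperspectral sensor (576 g) lifts the total to 460 at 1370 g.
Nothing else within 1392 g beats 460.

460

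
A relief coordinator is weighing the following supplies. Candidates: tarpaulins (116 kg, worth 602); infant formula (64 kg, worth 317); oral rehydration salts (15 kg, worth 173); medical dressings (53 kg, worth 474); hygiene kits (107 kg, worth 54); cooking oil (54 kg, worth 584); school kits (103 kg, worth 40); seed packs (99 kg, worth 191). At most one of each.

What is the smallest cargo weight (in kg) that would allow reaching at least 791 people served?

107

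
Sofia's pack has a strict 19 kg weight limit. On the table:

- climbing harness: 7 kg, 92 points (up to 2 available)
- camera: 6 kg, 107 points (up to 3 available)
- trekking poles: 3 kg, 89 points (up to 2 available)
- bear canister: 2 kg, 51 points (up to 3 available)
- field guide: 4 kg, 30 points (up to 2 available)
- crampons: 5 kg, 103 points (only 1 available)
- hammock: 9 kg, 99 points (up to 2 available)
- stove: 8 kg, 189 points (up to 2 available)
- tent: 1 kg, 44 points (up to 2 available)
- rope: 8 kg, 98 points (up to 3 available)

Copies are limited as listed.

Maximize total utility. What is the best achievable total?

522

By utility per kg: tent 44.00, trekking poles 29.67, bear canister 25.50 lead.
2×trekking poles + 3×bear canister + crampons + 2×tent uses 19 of the 19 kg and totals 522.
That's the maximum — no swap from here does better than 522.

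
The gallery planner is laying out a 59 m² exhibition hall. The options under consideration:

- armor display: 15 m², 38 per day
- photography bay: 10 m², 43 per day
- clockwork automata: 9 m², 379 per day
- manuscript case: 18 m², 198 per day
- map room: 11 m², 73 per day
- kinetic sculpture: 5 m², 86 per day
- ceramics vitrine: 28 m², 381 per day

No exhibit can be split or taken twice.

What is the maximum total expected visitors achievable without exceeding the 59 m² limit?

958

Greedy by ratio would take clockwork automata + map room + kinetic sculpture + ceramics vitrine: 53 m² used, total 919.
Dropping map room and kinetic sculpture frees 16 m²; slotting in manuscript case (18 m²) lifts the total to 958 at 55 m².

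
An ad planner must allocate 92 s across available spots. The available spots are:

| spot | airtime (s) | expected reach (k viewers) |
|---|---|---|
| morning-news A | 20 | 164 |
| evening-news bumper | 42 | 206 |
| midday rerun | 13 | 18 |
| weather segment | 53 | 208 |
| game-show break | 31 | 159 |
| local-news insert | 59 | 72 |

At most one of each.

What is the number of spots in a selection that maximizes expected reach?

Best achievable expected reach is 390.
One optimal bundle: morning-news A + midday rerun + weather segment (86 s).
Any selection reaching 390 contains exactly 3 spots.

3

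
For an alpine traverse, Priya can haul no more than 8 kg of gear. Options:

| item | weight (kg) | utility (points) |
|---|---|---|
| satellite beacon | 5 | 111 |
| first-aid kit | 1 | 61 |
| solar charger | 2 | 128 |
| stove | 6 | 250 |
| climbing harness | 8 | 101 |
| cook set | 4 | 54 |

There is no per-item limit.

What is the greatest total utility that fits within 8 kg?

512

4×solar charger uses 8 of the 8 kg and totals 512.
Nothing else within 8 kg beats 512.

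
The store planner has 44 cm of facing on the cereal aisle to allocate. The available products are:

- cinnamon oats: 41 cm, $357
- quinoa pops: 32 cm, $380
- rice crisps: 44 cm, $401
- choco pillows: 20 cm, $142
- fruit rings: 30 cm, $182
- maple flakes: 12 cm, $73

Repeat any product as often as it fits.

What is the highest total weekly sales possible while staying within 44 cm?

Quinoa pops + maple flakes uses 44 of the 44 cm and totals 453.
That's the maximum — no swap from here does better than 453.

453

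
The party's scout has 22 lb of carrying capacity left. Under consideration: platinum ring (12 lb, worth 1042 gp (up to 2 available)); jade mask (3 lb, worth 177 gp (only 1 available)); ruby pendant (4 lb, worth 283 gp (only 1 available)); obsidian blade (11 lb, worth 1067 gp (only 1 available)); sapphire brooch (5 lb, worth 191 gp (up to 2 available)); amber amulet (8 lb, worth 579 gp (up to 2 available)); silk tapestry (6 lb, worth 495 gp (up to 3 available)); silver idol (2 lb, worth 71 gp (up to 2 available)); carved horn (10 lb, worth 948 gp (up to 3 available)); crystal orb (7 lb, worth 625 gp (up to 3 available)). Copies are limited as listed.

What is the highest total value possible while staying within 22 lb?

2015

Best packing: obsidian blade + carved horn — 21 lb, 2015 total.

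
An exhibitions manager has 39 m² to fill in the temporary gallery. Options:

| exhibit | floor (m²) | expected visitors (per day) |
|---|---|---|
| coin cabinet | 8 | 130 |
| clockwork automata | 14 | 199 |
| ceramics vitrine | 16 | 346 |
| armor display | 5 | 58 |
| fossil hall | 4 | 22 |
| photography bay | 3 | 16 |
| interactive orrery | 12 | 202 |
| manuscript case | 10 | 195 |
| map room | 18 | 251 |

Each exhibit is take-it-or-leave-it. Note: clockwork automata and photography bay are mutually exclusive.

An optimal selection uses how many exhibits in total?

3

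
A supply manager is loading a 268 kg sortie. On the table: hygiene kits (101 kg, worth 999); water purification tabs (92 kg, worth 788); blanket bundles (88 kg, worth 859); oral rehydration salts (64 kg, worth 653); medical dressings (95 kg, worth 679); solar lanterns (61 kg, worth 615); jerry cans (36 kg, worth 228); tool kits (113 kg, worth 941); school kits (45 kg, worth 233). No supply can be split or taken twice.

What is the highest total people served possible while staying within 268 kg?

2511

Ranking by ratio (people served/kg): oral rehydration salts 10.20, solar lanterns 10.08, hygiene kits 9.89, blanket bundles 9.76.
A density-first pass picks hygiene kits + oral rehydration salts + solar lanterns + jerry cans — 2495 at 262 kg.
Dropping solar lanterns and jerry cans frees 97 kg; slotting in blanket bundles (88 kg) lifts the total to 2511 at 253 kg.
The closest alternative, hygiene kits + oral rehydration salts + solar lanterns + jerry cans, reaches only 2495.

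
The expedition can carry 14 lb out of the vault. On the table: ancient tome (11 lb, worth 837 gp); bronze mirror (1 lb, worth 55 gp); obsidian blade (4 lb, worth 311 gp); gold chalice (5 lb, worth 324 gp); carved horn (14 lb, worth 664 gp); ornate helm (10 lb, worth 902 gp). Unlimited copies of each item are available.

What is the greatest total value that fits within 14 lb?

1213

Best packing: obsidian blade + ornate helm — 14 lb, 1213 total.
Every other selection either busts 14 lb or fails to beat 1213.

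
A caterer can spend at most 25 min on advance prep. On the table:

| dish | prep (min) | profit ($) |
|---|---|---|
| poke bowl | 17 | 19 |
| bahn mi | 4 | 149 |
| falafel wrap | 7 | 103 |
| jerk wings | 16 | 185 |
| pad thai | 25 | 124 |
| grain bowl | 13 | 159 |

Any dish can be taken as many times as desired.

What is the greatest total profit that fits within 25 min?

894

Ranking by ratio (profit/min): bahn mi 37.25, falafel wrap 14.71, grain bowl 12.23, jerk wings 11.56.
Best packing: 6×bahn mi — 24 min, 894 total.
No other feasible combination exceeds 894.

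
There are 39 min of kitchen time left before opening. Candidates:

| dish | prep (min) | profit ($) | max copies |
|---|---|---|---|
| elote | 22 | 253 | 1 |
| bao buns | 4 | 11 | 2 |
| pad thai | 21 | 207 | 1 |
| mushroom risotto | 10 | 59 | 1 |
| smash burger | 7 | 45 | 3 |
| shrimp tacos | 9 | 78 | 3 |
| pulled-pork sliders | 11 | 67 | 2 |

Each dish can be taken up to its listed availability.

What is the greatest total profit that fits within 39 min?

Elote + smash burger + shrimp tacos uses 38 of the 39 min and totals 376.
Every other selection either busts 39 min or exceeds an availability limit or fails to beat 376.

376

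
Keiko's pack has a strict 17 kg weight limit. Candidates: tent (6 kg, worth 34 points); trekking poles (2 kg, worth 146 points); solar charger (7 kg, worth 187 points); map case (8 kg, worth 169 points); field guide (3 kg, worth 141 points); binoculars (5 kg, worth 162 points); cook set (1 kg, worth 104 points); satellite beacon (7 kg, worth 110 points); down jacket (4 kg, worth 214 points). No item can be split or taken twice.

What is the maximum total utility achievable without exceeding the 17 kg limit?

792

A density-first pass picks trekking poles + field guide + binoculars + cook set + down jacket — 767 at 15 kg.
The 5 kg tied up in binoculars is better spent on solar charger — total rises to 792 (17 kg).
The closest alternative, trekking poles + field guide + binoculars + cook set + down jacket, reaches only 767.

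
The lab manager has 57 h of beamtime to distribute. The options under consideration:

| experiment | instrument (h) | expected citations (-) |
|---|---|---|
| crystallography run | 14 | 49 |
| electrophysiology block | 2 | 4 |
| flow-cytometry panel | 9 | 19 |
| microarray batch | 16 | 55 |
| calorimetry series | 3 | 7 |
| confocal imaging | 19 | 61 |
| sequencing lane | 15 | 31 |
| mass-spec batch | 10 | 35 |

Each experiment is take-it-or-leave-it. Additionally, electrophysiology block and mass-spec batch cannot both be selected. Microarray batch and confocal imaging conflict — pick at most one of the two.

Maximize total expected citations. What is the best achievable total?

171

Crystallography run + flow-cytometry panel + calorimetry series + confocal imaging + mass-spec batch uses 55 of the 57 h and totals 171.
Runner-up crystallography run + microarray batch + sequencing lane + mass-spec batch tops out at 170.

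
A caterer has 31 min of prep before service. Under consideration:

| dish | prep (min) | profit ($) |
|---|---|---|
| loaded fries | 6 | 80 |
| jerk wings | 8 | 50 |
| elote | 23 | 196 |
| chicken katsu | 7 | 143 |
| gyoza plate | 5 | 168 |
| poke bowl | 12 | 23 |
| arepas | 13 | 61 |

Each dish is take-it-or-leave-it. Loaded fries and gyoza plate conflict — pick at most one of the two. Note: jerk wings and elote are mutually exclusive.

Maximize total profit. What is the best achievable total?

Taking chicken katsu + gyoza plate + arepas: 25 min used, 372 in profit.
Every other selection either busts 31 min or breaks a pairing rule or fails to beat 372.

372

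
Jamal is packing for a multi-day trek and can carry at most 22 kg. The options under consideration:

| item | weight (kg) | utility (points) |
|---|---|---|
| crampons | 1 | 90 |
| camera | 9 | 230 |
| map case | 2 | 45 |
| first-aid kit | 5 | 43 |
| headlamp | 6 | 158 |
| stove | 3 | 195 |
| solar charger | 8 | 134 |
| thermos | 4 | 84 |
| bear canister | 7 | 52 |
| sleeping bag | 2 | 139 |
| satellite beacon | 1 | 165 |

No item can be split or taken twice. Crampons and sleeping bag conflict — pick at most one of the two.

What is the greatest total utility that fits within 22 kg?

Taking camera + headlamp + stove + sleeping bag + satellite beacon: 21 kg used, 887 in utility.

887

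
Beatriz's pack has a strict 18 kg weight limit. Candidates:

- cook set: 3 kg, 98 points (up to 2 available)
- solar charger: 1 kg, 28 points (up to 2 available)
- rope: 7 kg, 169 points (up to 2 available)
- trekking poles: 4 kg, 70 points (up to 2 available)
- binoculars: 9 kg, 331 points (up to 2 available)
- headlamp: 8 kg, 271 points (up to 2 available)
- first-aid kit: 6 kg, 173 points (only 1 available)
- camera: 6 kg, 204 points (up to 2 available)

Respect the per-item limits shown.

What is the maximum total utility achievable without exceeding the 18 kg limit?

Density check — binoculars 36.78, camera 34.00, headlamp 33.88 are the best per kg.
Taking 2×binoculars: 18 kg used, 662 in utility.

662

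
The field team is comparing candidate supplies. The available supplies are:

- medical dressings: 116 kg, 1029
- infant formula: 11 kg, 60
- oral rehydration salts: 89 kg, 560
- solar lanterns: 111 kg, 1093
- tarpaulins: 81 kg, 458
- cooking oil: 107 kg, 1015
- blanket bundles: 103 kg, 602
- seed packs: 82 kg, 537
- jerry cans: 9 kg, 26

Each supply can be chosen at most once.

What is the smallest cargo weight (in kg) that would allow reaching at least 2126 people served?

227

Look for the lowest-cargo combination reaching 2126.
solar lanterns + cooking oil + jerry cans: 2134 people served at 227 kg.
No combination under 227 kg hits 2126.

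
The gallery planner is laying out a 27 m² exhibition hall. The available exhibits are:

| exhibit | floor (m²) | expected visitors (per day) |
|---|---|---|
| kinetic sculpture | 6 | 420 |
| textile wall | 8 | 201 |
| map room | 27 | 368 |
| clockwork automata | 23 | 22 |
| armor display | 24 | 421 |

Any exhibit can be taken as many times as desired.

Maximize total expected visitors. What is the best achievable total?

1680

The ratio ordering already packs tightly: 4×kinetic sculpture, 24 m², 1680.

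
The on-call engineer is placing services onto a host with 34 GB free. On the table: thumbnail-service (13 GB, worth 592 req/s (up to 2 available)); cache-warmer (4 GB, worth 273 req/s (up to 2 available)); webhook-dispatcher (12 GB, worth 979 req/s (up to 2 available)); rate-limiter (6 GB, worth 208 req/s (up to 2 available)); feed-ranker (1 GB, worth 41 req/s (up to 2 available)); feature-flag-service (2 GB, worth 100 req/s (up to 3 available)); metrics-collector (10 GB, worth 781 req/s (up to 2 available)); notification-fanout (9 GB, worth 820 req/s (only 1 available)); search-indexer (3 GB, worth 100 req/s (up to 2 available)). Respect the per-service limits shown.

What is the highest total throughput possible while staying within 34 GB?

2819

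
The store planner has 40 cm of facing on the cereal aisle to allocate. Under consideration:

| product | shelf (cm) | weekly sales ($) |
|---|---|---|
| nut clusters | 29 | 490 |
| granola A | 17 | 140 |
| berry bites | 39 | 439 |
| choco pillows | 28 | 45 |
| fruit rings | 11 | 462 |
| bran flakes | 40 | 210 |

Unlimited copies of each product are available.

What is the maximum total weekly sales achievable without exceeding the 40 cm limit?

1386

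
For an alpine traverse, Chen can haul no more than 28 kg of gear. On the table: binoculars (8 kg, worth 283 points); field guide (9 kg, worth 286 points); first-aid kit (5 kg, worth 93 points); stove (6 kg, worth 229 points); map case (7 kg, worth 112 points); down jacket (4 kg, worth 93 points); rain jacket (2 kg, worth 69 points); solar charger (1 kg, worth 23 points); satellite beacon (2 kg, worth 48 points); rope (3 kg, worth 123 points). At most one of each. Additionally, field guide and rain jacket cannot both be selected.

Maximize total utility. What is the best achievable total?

969

Best packing: binoculars + field guide + stove + satellite beacon + rope — 28 kg, 969 total.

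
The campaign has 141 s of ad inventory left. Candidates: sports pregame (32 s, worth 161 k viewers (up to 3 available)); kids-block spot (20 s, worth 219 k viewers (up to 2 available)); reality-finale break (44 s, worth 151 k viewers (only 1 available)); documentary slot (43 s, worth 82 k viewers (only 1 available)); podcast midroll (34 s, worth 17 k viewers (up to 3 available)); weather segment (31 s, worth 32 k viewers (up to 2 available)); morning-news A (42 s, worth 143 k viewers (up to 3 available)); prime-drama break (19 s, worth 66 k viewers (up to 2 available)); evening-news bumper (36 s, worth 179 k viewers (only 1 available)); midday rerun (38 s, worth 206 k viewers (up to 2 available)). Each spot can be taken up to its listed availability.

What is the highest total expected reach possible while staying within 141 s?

939

By expected reach per s: kids-block spot 10.95, midday rerun 5.42, sports pregame 5.03 lead.
Taking the top-ratio spots first gives 2×kids-block spot + prime-drama break + 2×midday rerun for 916 (135 s).
Replace prime-drama break and 2×midday rerun with 2×sports pregame + evening-news bumper: the trade gains 23 net, giving 939 at 140 s.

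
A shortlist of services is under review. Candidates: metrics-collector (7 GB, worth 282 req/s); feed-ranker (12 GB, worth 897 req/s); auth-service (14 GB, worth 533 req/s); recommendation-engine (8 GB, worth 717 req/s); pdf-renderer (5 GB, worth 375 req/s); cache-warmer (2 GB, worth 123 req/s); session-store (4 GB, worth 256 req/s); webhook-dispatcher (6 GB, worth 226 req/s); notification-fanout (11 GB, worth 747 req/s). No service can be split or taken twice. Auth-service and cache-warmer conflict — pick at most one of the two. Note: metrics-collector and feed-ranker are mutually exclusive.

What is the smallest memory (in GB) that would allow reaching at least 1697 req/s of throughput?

22

Look for the lowest-memory combination reaching 1697.
feed-ranker + recommendation-engine + cache-warmer: 1737 throughput at 22 GB.
Below 22 GB the best achievable stays under 1697.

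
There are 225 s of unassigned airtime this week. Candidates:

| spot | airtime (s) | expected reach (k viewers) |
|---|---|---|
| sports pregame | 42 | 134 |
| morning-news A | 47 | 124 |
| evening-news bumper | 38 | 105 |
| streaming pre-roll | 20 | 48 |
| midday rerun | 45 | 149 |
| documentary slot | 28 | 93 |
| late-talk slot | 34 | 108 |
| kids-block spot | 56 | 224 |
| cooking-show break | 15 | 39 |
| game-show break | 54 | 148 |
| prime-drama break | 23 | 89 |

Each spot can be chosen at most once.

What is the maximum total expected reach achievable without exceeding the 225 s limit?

A density-first pass picks sports pregame + midday rerun + documentary slot + kids-block spot + cooking-show break + prime-drama break — 728 at 209 s.
Replace sports pregame and cooking-show break with evening-news bumper + late-talk slot: the trade gains 40 net, giving 768 at 224 s.
Every other selection either busts 225 s or fails to beat 768.

768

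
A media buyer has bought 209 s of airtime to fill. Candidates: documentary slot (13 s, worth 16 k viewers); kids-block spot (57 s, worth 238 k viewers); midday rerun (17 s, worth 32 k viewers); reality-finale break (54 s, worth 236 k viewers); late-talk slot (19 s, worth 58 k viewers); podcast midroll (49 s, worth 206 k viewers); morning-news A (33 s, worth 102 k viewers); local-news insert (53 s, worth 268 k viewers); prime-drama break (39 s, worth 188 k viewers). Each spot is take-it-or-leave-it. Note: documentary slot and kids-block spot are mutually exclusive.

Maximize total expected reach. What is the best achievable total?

930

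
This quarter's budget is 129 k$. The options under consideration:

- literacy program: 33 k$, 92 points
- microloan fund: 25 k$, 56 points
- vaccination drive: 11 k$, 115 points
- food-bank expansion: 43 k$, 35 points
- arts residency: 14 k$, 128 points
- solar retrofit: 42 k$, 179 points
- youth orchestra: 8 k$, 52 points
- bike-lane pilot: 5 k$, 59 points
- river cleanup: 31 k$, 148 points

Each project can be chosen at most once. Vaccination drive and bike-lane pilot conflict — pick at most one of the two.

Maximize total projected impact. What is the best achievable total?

626

Ranking by ratio (projected impact/k$): bike-lane pilot 11.80, vaccination drive 10.45, arts residency 9.14.
Taking microloan fund + vaccination drive + arts residency + solar retrofit + river cleanup: 123 k$ used, 626 in projected impact.
That's the maximum — no feasible swap from here does better than 626.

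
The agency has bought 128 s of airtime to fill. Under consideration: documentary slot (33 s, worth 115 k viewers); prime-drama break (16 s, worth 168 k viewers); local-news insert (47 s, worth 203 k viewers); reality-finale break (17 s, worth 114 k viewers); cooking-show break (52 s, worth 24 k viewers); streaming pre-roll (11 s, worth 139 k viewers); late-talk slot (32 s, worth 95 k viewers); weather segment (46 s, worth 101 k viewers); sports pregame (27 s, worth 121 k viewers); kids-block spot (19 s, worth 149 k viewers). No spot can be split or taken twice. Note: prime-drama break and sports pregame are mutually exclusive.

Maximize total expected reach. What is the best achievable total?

780

By expected reach per s: streaming pre-roll 12.64, prime-drama break 10.50, kids-block spot 7.84 lead.
Taking documentary slot + prime-drama break + reality-finale break + streaming pre-roll + late-talk slot + kids-block spot: 128 s used, 780 in expected reach.
No other feasible combination exceeds 780.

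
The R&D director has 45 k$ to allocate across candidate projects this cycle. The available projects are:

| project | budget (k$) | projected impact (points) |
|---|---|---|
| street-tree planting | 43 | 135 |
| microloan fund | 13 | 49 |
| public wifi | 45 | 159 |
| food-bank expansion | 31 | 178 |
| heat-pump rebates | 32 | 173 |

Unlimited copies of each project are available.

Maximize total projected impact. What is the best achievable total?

The ratio ordering already packs tightly: microloan fund + food-bank expansion, 44 k$, 227.
Nothing else within 45 k$ beats 227.

227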